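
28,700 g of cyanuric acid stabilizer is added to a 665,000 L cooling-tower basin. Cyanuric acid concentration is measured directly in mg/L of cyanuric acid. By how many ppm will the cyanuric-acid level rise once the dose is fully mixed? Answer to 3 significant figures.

Rise: 28,700 g / 665,000 L × 1000 = 43.16 mg/L.

43.2 ppm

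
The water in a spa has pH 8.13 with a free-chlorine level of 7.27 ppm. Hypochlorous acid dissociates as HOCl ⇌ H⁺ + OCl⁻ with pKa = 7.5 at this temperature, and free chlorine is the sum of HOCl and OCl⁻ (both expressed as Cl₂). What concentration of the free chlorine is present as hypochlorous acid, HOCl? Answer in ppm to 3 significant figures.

1.38 ppm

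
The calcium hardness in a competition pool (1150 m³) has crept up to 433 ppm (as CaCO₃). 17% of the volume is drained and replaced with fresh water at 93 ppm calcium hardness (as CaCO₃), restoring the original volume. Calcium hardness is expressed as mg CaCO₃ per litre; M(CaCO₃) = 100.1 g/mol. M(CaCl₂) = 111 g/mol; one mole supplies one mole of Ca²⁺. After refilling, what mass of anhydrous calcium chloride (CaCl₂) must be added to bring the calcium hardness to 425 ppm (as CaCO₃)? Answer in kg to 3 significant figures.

63.5 kg

Volume: 1150 m³ = 1,150,000 L.
After draining 17% and refilling: 433 × 0.83 + 93 × 0.17 = 375.2 ppm.
Deficit to target: 425 − 375.2 = 49.8 mg/L.
As CaCO₃: 49.8 mg/L × 1,150,000 L = 57,270 g; ÷ 100.1 = 572.1 mol Ca²⁺.
Mass: 572.1 × 111 = 63,510 g.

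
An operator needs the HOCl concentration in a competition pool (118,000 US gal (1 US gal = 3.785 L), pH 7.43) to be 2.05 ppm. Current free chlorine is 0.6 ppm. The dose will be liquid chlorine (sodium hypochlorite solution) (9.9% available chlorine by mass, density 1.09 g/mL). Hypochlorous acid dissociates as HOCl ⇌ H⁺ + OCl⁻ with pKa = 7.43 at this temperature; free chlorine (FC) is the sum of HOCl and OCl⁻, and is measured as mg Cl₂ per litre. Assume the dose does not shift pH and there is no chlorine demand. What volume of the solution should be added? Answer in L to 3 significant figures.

14.5 L

Volume: 118,000 US gal × 3.785 L/gal = 446,630 L.
[OCl⁻]/[HOCl] = 10^(pH − pKa) = 10^(7.43 − 7.43) = 1; fraction as HOCl = 1/(1 + 1) = 0.5.
Free chlorine required for 2.05 ppm HOCl: 2.05 / 0.5 = 4.1 ppm.
FC to add: 4.1 − 0.6 = 3.5 mg/L as Cl₂.
Cl₂ equivalent: 3.5 mg/L × 446,630 L = 1563 g.
Product at 9.9% available Cl: 1563 / 0.099 = 15,790 g.
Volume: 15,790 g ÷ 1.09 g/mL = 14,490 mL.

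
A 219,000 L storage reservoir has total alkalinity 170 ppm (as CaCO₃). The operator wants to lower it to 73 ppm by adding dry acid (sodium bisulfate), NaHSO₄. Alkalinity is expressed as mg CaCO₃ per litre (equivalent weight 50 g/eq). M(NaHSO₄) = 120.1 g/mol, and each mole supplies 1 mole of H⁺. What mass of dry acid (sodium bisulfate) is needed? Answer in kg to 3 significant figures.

Alkalinity to neutralize: (170 − 73) = 97 mg/L as CaCO₃ × 219,000 L = 21,240 g as CaCO₃.
Equivalents of H⁺ required: 21,240 ÷ 50 g/eq = 424.9 eq = 424.9 mol NaHSO₄.
Mass of NaHSO₄: 424.9 × 120.1 = 51,030 g.

51.0 kg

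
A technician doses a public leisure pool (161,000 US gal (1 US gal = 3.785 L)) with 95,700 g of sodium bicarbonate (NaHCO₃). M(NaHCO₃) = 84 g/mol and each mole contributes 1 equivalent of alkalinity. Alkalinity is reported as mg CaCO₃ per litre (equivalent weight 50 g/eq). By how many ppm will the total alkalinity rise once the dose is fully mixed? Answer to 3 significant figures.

Volume: 161,000 US gal × 3.785 L/gal = 609,385 L.
Moles of NaHCO₃: 95,700 g ÷ 84 g/mol = 1139 mol → 1139 eq of alkalinity.
As CaCO₃: 1139 eq × 50 g/eq = 56,960 g.
Rise: 56,960 g / 609,385 L × 1000 = 93.48 mg/L.

93.5 ppm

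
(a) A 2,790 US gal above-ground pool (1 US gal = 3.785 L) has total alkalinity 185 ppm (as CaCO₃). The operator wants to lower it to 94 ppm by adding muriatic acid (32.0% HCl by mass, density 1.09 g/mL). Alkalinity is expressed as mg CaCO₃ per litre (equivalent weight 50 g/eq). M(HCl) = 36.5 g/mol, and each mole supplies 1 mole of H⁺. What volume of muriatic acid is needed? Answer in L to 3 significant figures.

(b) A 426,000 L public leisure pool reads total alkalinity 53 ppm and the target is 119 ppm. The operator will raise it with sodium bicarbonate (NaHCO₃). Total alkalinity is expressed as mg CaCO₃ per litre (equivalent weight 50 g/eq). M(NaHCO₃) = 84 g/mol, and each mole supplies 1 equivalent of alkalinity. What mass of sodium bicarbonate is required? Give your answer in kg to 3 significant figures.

(a) Volume: 2,790 US gal × 3.785 L/gal = 10,560 L.
(a) Alkalinity to neutralize: (185 − 94) = 91 mg/L as CaCO₃ × 10,560 L = 961 g as CaCO₃.
(a) Equivalents of H⁺ required: 961 ÷ 50 g/eq = 19.22 eq = 19.22 mol HCl.
(a) Mass of HCl: 19.22 × 36.5 = 701.5 g.
(a) Mass of 32.0% solution: 701.5 / 0.32 = 2192 g.
(a) Volume: 2192 g ÷ 1.09 g/mL = 2011 mL.

(b) Alkalinity to add: (119 − 53) = 66 mg/L as CaCO₃ × 426,000 L = 28,120 g as CaCO₃.
(b) Equivalents: 28,120 g ÷ 50 g/eq = 562.3 eq.
(b) NaHCO₃ supplies 1 eq per mole → 562.3 mol.
(b) Mass: 562.3 mol × 84 g/mol = 47,230 g.

(a) 2.01 L; (b) 47.2 kg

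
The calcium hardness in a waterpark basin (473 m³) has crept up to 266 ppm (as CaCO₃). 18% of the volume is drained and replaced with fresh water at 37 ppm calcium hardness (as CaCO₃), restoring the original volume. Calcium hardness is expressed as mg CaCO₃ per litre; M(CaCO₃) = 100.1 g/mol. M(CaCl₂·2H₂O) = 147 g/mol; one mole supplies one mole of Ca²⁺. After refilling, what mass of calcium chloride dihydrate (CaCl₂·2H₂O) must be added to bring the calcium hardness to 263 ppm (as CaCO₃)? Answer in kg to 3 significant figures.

Volume: 473 m³ = 473,000 L.
After draining 18% and refilling: 266 × 0.82 + 37 × 0.18 = 224.78 ppm.
Deficit to target: 263 − 224.78 = 38.22 mg/L.
As CaCO₃: 38.22 mg/L × 473,000 L = 18,080 g; ÷ 100.1 = 180.6 mol Ca²⁺.
Mass: 180.6 × 147 = 26,550 g.

26.5 kg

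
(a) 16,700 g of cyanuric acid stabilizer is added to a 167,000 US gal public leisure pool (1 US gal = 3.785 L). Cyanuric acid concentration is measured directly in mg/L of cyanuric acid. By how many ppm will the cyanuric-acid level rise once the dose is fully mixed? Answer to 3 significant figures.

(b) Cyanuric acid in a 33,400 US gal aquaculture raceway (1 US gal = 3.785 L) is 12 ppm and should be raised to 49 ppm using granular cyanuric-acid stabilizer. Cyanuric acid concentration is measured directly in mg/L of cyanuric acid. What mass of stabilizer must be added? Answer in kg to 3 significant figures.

(a) Volume: 167,000 US gal × 3.785 L/gal = 632,095 L.
(a) Rise: 16,700 g / 632,095 L × 1000 = 26.42 mg/L.

(b) Volume: 33,400 US gal × 3.785 L/gal = 126,419 L.
(b) CYA to add: (49 − 12) = 37 mg/L × 126,419 L = 4678 g cyanuric acid.

(a) 26.4 ppm; (b) 4.68 kg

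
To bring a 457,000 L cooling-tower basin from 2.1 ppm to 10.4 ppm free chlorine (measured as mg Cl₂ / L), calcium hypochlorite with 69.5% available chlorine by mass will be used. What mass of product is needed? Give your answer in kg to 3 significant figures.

Chlorine deficit: 10.4 − 2.1 = 8.3 ppm = 8.3 mg/L as Cl₂.
Cl₂ equivalent needed: 8.3 mg/L × 457,000 L = 3,793,000 mg = 3793 g.
Product at 69.5% available chlorine: 3793 / 0.695 = 5458 g.

5.46 kg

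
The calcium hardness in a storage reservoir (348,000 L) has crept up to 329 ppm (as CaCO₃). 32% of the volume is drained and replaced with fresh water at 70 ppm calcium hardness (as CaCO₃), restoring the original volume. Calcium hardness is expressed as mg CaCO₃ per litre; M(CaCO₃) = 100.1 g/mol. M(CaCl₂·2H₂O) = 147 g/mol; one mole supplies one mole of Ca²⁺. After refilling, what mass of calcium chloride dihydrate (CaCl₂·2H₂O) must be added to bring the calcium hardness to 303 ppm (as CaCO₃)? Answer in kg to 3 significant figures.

29.1 kg

After draining 32% and refilling: 329 × 0.68 + 70 × 0.32 = 246.12 ppm.
Deficit to target: 303 − 246.12 = 56.88 mg/L.
As CaCO₃: 56.88 mg/L × 348,000 L = 19,790 g; ÷ 100.1 = 197.7 mol Ca²⁺.
Mass: 197.7 × 147 = 29,070 g.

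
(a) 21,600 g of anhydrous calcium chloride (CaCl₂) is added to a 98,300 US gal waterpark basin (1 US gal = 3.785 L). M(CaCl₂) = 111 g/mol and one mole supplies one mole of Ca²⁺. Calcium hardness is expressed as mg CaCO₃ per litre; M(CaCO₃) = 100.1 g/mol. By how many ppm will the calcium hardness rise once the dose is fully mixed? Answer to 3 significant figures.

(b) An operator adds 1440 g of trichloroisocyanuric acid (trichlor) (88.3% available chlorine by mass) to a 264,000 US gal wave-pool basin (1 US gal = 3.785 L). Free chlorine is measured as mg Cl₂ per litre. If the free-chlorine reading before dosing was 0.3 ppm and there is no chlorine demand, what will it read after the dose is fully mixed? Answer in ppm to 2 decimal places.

(a) 52.4 ppm; (b) 1.57 ppm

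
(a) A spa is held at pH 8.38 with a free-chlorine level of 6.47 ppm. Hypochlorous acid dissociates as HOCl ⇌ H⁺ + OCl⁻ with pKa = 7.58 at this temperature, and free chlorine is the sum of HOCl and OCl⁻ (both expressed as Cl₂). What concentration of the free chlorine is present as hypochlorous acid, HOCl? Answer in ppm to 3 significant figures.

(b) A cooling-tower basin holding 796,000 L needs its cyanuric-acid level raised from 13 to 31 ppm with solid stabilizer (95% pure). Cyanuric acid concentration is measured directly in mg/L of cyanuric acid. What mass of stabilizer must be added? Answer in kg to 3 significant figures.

(a) 0.885 ppm; (b) 15.1 kg

(a) [OCl⁻]/[HOCl] = 10^(pH − pKa) = 10^(8.38 − 7.58) = 10^0.80 = 6.31.
(a) Fraction as HOCl = 1 / (1 + 6.31) = 0.1368.
(a) HOCl = 0.1368 × 6.47 ppm = 0.8851 ppm.

(b) CYA to add: (31 − 13) = 18 mg/L × 796,000 L = 14,330 g cyanuric acid.
(b) At 95% purity: 14,330 / 0.95 = 15,080 g product.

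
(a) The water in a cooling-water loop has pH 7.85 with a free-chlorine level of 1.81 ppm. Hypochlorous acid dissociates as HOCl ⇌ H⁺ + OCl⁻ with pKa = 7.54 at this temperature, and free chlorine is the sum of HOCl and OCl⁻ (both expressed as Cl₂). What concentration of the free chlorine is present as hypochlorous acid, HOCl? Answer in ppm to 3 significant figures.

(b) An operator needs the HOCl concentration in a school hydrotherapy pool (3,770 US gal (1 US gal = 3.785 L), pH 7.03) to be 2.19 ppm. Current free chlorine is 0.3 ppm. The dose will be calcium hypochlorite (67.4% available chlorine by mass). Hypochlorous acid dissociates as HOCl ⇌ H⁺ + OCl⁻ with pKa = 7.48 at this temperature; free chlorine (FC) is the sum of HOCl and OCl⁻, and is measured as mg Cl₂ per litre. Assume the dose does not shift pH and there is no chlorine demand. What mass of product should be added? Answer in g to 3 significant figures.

(a) [OCl⁻]/[HOCl] = 10^(pH − pKa) = 10^(7.85 − 7.54) = 10^0.31 = 2.042.
(a) Fraction as HOCl = 1 / (1 + 2.042) = 0.3288.
(a) HOCl = 0.3288 × 1.81 ppm = 0.5951 ppm.

(b) Volume: 3,770 US gal × 3.785 L/gal = 14,269 L.
(b) [OCl⁻]/[HOCl] = 10^(pH − pKa) = 10^(7.03 − 7.48) = 0.3548; fraction as HOCl = 1/(1 + 0.3548) = 0.7381.
(b) Free chlorine required for 2.19 ppm HOCl: 2.19 / 0.7381 = 2.967 ppm.
(b) FC to add: 2.967 − 0.3 = 2.667 mg/L as Cl₂.
(b) Cl₂ equivalent: 2.667 mg/L × 14,269 L = 38.06 g.
(b) Product at 67.4% available Cl: 38.06 / 0.674 = 56.46 g.

(a) 0.595 ppm; (b) 56.5 g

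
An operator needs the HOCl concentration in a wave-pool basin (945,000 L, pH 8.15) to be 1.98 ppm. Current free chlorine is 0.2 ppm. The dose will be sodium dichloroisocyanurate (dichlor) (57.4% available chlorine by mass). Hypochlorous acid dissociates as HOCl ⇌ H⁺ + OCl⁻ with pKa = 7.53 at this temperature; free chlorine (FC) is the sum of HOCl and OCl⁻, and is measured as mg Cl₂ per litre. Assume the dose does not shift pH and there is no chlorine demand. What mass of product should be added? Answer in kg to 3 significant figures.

[OCl⁻]/[HOCl] = 10^(pH − pKa) = 10^(8.15 − 7.53) = 4.169; fraction as HOCl = 1/(1 + 4.169) = 0.1935.
Free chlorine required for 1.98 ppm HOCl: 1.98 / 0.1935 = 10.23 ppm.
FC to add: 10.23 − 0.2 = 10.03 mg/L as Cl₂.
Cl₂ equivalent: 10.03 mg/L × 945,000 L = 9482 g.
Product at 57.4% available Cl: 9482 / 0.574 = 16,520 g.

16.5 kg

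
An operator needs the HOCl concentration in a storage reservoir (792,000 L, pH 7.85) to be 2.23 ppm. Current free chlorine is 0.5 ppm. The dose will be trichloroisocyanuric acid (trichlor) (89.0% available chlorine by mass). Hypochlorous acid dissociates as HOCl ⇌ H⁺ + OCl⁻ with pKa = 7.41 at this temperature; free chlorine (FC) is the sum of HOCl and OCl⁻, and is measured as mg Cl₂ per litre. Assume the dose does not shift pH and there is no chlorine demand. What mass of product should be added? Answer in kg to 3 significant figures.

7.01 kg

[OCl⁻]/[HOCl] = 10^(pH − pKa) = 10^(7.85 − 7.41) = 2.754; fraction as HOCl = 1/(1 + 2.754) = 0.2664.
Free chlorine required for 2.23 ppm HOCl: 2.23 / 0.2664 = 8.372 ppm.
FC to add: 8.372 − 0.5 = 7.872 mg/L as Cl₂.
Cl₂ equivalent: 7.872 mg/L × 792,000 L = 6235 g.
Product at 89.0% available Cl: 6235 / 0.89 = 7005 g.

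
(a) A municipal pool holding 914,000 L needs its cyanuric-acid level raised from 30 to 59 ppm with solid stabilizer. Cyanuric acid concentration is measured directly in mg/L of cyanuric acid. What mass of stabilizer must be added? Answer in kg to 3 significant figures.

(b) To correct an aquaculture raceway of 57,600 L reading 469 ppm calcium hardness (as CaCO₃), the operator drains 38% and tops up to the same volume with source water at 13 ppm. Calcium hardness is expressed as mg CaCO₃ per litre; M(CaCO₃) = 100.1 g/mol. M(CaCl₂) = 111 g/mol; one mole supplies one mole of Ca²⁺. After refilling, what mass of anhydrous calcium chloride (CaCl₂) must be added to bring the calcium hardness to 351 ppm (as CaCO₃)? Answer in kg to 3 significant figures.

(a) CYA to add: (59 − 30) = 29 mg/L × 914,000 L = 26,510 g cyanuric acid.

(b) After draining 38% and refilling: 469 × 0.62 + 13 × 0.38 = 295.72 ppm.
(b) Deficit to target: 351 − 295.72 = 55.28 mg/L.
(b) As CaCO₃: 55.28 mg/L × 57,600 L = 3184 g; ÷ 100.1 = 31.81 mol Ca²⁺.
(b) Mass: 31.81 × 111 = 3531 g.

(a) 26.5 kg; (b) 3.53 kg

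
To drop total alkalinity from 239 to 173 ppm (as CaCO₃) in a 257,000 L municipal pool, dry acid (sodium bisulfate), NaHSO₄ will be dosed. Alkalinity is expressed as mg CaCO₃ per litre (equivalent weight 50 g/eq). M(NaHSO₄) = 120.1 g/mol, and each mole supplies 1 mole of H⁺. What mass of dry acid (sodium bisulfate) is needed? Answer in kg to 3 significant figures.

Alkalinity to neutralize: (239 − 173) = 66 mg/L as CaCO₃ × 257,000 L = 16,960 g as CaCO₃.
Equivalents of H⁺ required: 16,960 ÷ 50 g/eq = 339.2 eq = 339.2 mol NaHSO₄.
Mass of NaHSO₄: 339.2 × 120.1 = 40,740 g.

40.7 kg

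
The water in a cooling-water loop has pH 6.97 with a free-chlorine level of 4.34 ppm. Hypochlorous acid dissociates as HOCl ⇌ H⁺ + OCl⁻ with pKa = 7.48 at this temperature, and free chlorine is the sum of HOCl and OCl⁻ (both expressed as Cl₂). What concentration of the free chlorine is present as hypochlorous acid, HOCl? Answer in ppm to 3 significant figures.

[OCl⁻]/[HOCl] = 10^(pH − pKa) = 10^(6.97 − 7.48) = 10^-0.51 = 0.309.
Fraction as HOCl = 1 / (1 + 0.309) = 0.7639.
HOCl = 0.7639 × 4.34 ppm = 3.315 ppm.

3.32 ppm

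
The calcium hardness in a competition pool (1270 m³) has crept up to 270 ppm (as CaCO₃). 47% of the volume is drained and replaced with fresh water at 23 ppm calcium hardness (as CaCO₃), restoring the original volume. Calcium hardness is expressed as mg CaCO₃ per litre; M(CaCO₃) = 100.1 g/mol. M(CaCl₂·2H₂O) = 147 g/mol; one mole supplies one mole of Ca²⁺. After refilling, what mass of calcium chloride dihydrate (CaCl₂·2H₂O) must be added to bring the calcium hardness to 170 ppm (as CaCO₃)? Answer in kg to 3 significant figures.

Volume: 1270 m³ = 1,270,000 L.
After draining 47% and refilling: 270 × 0.53 + 23 × 0.47 = 153.91 ppm.
Deficit to target: 170 − 153.91 = 16.09 mg/L.
As CaCO₃: 16.09 mg/L × 1,270,000 L = 20,430 g; ÷ 100.1 = 204.1 mol Ca²⁺.
Mass: 204.1 × 147 = 30,010 g.

30.0 kg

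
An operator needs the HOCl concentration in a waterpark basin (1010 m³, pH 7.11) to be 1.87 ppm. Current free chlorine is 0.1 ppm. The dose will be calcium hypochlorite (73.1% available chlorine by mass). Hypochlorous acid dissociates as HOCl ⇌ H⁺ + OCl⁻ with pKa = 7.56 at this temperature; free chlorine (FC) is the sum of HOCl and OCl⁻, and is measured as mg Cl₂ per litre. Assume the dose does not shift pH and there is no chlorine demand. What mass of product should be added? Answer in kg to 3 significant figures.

Volume: 1010 m³ = 1,010,000 L.
[OCl⁻]/[HOCl] = 10^(pH − pKa) = 10^(7.11 − 7.56) = 0.3548; fraction as HOCl = 1/(1 + 0.3548) = 0.7381.
Free chlorine required for 1.87 ppm HOCl: 1.87 / 0.7381 = 2.534 ppm.
FC to add: 2.534 − 0.1 = 2.434 mg/L as Cl₂.
Cl₂ equivalent: 2.434 mg/L × 1,010,000 L = 2458 g.
Product at 73.1% available Cl: 2458 / 0.731 = 3362 g.

3.36 kg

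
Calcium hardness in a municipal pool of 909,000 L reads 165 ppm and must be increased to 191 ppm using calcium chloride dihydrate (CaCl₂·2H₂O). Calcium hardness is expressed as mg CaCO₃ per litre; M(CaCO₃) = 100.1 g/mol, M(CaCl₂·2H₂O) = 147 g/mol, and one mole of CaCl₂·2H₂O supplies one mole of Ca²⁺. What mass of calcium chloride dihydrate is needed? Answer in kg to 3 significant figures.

Hardness to add: (191 − 165) = 26 mg/L as CaCO₃ × 909,000 L = 23,630 g as CaCO₃.
Moles of Ca²⁺ (1 mol Ca²⁺ ≡ 1 mol CaCO₃): 23,630 / 100.1 g/mol = 236.1 mol.
Mass of CaCl₂·2H₂O: 236.1 × 147 = 34,710 g.

34.7 kg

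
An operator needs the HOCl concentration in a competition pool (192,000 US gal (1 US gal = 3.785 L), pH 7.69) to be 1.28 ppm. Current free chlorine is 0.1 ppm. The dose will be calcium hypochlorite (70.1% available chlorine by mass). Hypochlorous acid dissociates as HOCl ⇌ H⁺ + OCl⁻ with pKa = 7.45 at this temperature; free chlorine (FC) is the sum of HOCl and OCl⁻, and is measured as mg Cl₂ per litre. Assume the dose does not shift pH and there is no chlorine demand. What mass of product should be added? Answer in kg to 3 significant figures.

3.53 kg

Volume: 192,000 US gal × 3.785 L/gal = 726,720 L.
[OCl⁻]/[HOCl] = 10^(pH − pKa) = 10^(7.69 − 7.45) = 1.738; fraction as HOCl = 1/(1 + 1.738) = 0.3653.
Free chlorine required for 1.28 ppm HOCl: 1.28 / 0.3653 = 3.504 ppm.
FC to add: 3.504 − 0.1 = 3.404 mg/L as Cl₂.
Cl₂ equivalent: 3.404 mg/L × 726,720 L = 2474 g.
Product at 70.1% available Cl: 2474 / 0.701 = 3529 g.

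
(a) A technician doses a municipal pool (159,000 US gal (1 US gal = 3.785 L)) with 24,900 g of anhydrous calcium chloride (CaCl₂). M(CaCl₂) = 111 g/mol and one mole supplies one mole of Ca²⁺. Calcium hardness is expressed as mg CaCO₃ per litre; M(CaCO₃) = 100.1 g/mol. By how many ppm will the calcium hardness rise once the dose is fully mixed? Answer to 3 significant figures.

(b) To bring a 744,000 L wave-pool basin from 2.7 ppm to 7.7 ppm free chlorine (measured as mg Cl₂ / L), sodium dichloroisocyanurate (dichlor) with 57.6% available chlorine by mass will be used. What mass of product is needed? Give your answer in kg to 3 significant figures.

(a) 37.3 ppm; (b) 6.46 kg

(a) Volume: 159,000 US gal × 3.785 L/gal = 601,815 L.
(a) Moles of Ca²⁺: 24,900 g ÷ 111 g/mol = 224.3 mol.
(a) As CaCO₃: 224.3 mol × 100.1 g/mol = 22,450 g.
(a) Rise: 22,450 g / 601,815 L × 1000 = 37.31 mg/L.

(b) Chlorine deficit: 7.7 − 2.7 = 5 ppm = 5 mg/L as Cl₂.
(b) Cl₂ equivalent needed: 5 mg/L × 744,000 L = 3,720,000 mg = 3720 g.
(b) Product at 57.6% available chlorine: 3720 / 0.576 = 6458 g.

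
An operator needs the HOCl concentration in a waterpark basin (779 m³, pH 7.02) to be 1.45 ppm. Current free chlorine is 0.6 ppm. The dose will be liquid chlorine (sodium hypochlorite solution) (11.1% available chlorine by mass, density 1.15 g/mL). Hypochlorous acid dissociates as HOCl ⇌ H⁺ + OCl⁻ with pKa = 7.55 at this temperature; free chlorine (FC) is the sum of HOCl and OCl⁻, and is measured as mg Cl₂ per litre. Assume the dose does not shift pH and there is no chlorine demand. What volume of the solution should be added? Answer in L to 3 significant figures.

Volume: 779 m³ = 779,000 L.
[OCl⁻]/[HOCl] = 10^(pH − pKa) = 10^(7.02 − 7.55) = 0.2951; fraction as HOCl = 1/(1 + 0.2951) = 0.7721.
Free chlorine required for 1.45 ppm HOCl: 1.45 / 0.7721 = 1.878 ppm.
FC to add: 1.878 − 0.6 = 1.278 mg/L as Cl₂.
Cl₂ equivalent: 1.278 mg/L × 779,000 L = 995.5 g.
Product at 11.1% available Cl: 995.5 / 0.111 = 8969 g.
Volume: 8969 g ÷ 1.15 g/mL = 7799 mL.

7.80 L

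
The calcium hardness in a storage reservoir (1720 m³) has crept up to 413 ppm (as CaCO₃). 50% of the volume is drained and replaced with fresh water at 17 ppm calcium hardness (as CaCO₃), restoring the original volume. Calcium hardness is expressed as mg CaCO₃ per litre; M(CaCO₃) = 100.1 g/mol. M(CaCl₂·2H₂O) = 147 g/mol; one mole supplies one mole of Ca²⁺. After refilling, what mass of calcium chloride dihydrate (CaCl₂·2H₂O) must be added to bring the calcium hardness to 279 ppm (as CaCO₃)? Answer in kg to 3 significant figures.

162 kg

Volume: 1720 m³ = 1,720,000 L.
After draining 50% and refilling: 413 × 0.50 + 17 × 0.50 = 215 ppm.
Deficit to target: 279 − 215 = 64 mg/L.
As CaCO₃: 64 mg/L × 1,720,000 L = 110,100 g; ÷ 100.1 = 1100 mol Ca²⁺.
Mass: 1100 × 147 = 161,700 g.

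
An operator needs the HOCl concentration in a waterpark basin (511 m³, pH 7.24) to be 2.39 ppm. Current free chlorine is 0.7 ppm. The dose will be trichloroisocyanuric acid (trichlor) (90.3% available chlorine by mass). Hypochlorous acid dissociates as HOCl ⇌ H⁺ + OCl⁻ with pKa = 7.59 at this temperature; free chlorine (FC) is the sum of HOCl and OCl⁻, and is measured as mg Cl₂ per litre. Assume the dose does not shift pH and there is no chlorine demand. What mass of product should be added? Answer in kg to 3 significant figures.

Volume: 511 m³ = 511,000 L.
[OCl⁻]/[HOCl] = 10^(pH − pKa) = 10^(7.24 − 7.59) = 0.4467; fraction as HOCl = 1/(1 + 0.4467) = 0.6912.
Free chlorine required for 2.39 ppm HOCl: 2.39 / 0.6912 = 3.458 ppm.
FC to add: 3.458 − 0.7 = 2.758 mg/L as Cl₂.
Cl₂ equivalent: 2.758 mg/L × 511,000 L = 1409 g.
Product at 90.3% available Cl: 1409 / 0.903 = 1560 g.

1.56 kg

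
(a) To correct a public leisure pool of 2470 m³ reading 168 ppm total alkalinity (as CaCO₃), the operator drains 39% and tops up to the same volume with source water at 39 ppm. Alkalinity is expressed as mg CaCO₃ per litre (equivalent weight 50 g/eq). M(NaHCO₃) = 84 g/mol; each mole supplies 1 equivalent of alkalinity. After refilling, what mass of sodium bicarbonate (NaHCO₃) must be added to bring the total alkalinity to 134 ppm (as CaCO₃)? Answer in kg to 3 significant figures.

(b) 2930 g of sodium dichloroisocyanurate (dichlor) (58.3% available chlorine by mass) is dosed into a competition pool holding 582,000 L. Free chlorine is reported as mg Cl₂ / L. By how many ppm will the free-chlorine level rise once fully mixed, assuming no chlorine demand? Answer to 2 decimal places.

(a) 67.7 kg; (b) 2.94 ppm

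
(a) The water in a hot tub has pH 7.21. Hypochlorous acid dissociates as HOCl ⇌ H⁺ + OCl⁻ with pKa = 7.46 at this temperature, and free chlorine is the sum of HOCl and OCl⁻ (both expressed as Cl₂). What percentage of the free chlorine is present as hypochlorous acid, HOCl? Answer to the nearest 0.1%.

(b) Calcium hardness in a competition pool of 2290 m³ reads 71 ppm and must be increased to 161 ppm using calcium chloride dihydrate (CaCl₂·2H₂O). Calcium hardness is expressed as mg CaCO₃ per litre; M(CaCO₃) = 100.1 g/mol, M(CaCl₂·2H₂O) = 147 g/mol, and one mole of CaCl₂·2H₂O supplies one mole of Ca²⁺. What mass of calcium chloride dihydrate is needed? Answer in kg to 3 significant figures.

(a) 64.0%; (b) 303 kg

(a) [OCl⁻]/[HOCl] = 10^(pH − pKa) = 10^(7.21 − 7.46) = 10^-0.25 = 0.5623.
(a) Fraction as HOCl = 1 / (1 + 0.5623) = 0.6401.

(b) Volume: 2290 m³ = 2,290,000 L.
(b) Hardness to add: (161 − 71) = 90 mg/L as CaCO₃ × 2,290,000 L = 206,100 g as CaCO₃.
(b) Moles of Ca²⁺ (1 mol Ca²⁺ ≡ 1 mol CaCO₃): 206,100 / 100.1 g/mol = 2059 mol.
(b) Mass of CaCl₂·2H₂O: 2059 × 147 = 302,700 g.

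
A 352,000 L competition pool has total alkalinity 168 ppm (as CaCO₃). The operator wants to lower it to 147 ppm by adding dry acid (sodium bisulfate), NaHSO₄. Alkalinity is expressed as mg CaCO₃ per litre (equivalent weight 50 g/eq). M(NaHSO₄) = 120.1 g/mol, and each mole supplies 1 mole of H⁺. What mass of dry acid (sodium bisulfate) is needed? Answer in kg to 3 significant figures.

17.8 kg

Alkalinity to neutralize: (168 − 147) = 21 mg/L as CaCO₃ × 352,000 L = 7392 g as CaCO₃.
Equivalents of H⁺ required: 7392 ÷ 50 g/eq = 147.8 eq = 147.8 mol NaHSO₄.
Mass of NaHSO₄: 147.8 × 120.1 = 17,760 g.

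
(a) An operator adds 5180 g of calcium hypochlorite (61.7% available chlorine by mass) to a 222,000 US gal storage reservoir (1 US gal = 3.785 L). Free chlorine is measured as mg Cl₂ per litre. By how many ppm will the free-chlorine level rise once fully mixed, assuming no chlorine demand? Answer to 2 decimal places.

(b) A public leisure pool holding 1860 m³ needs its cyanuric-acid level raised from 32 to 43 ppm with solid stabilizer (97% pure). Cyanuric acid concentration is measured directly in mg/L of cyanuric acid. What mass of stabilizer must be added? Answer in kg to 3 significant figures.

(a) Volume: 222,000 US gal × 3.785 L/gal = 840,270 L.
(a) Available chlorine delivered: 5180 g × 0.617 = 3196 g as Cl₂.
(a) Concentration rise: 3196 g / 840,270 L = 3.804 mg/L = 3.80 ppm.

(b) Volume: 1860 m³ = 1,860,000 L.
(b) CYA to add: (43 − 32) = 11 mg/L × 1,860,000 L = 20,460 g cyanuric acid.
(b) At 97% purity: 20,460 / 0.97 = 21,090 g product.

(a) 3.80 ppm; (b) 21.1 kg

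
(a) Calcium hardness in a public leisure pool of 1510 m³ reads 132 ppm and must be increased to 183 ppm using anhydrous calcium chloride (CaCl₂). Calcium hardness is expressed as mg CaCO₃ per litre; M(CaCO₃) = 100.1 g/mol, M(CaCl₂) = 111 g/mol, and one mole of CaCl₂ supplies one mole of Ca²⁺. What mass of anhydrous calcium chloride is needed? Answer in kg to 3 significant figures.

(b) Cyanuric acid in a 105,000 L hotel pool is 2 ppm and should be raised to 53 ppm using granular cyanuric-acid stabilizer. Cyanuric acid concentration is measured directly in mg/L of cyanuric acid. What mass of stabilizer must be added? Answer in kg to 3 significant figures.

(a) 85.4 kg; (b) 5.36 kg

(a) Volume: 1510 m³ = 1,510,000 L.
(a) Hardness to add: (183 − 132) = 51 mg/L as CaCO₃ × 1,510,000 L = 77,010 g as CaCO₃.
(a) Moles of Ca²⁺ (1 mol Ca²⁺ ≡ 1 mol CaCO₃): 77,010 / 100.1 g/mol = 769.3 mol.
(a) Mass of CaCl₂: 769.3 × 111 = 85,400 g.

(b) CYA to add: (53 − 2) = 51 mg/L × 105,000 L = 5355 g cyanuric acid.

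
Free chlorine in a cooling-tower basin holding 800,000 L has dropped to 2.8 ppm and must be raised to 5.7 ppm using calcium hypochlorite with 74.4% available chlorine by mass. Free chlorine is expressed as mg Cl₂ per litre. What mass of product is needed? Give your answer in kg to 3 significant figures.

Chlorine deficit: 5.7 − 2.8 = 2.9 ppm = 2.9 mg/L as Cl₂.
Cl₂ equivalent needed: 2.9 mg/L × 800,000 L = 2,320,000 mg = 2320 g.
Product at 74.4% available chlorine: 2320 / 0.744 = 3118 g.

3.12 kg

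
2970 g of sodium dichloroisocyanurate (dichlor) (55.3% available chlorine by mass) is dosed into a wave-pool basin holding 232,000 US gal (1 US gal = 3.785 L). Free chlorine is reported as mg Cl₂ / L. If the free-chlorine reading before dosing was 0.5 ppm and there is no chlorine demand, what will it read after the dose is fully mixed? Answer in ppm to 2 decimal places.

2.37 ppm

Volume: 232,000 US gal × 3.785 L/gal = 878,120 L.
Available chlorine delivered: 2970 g × 0.553 = 1642 g as Cl₂.
Concentration rise: 1642 g / 878,120 L = 1.87 mg/L = 1.87 ppm.
Final FC: 0.5 + 1.87 = 2.37 ppm.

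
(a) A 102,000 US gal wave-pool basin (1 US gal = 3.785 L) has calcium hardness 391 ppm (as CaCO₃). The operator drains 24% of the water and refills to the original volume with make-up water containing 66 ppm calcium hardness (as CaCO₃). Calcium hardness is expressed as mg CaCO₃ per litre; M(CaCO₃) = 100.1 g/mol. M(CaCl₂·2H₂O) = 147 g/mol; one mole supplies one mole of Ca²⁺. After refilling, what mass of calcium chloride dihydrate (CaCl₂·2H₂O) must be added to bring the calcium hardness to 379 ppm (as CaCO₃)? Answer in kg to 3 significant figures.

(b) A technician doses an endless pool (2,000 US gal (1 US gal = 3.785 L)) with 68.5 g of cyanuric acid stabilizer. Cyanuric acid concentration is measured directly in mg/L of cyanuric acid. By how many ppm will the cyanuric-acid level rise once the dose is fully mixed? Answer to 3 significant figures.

(a) 37.4 kg; (b) 9.05 ppm

(a) Volume: 102,000 US gal × 3.785 L/gal = 386,070 L.
(a) After draining 24% and refilling: 391 × 0.76 + 66 × 0.24 = 313 ppm.
(a) Deficit to target: 379 − 313 = 66 mg/L.
(a) As CaCO₃: 66 mg/L × 386,070 L = 25,480 g; ÷ 100.1 = 254.6 mol Ca²⁺.
(a) Mass: 254.6 × 147 = 37,420 g.

(b) Volume: 2,000 US gal × 3.785 L/gal = 7,570 L.
(b) Rise: 68.5 g / 7,570 L × 1000 = 9.049 mg/L.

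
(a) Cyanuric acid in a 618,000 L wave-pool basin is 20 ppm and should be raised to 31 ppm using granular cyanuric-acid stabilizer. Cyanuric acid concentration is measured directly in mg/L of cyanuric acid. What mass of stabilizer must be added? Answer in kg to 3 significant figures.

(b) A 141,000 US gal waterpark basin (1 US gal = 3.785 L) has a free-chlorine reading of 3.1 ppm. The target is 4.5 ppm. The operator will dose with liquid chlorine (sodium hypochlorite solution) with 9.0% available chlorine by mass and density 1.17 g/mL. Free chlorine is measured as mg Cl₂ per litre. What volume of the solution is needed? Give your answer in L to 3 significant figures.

(a) 6.80 kg; (b) 7.10 L

(a) CYA to add: (31 − 20) = 11 mg/L × 618,000 L = 6798 g cyanuric acid.

(b) Volume: 141,000 US gal × 3.785 L/gal = 533,685 L.
(b) Chlorine deficit: 4.5 − 3.1 = 1.4 ppm = 1.4 mg/L as Cl₂.
(b) Cl₂ equivalent needed: 1.4 mg/L × 533,685 L = 747,200 mg = 747.2 g.
(b) Product at 9.0% available chlorine: 747.2 / 0.09 = 8302 g.
(b) Volume at density 1.17 g/mL: 8302 g ÷ 1.17 g/mL = 7096 mL.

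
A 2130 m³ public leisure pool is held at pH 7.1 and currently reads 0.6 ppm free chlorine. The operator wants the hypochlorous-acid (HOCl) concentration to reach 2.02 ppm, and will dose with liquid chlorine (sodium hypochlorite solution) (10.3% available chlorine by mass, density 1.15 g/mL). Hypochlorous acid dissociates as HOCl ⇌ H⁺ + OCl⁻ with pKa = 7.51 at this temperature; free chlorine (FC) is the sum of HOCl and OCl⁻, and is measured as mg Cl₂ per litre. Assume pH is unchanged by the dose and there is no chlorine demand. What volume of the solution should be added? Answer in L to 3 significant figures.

Volume: 2130 m³ = 2,130,000 L.
[OCl⁻]/[HOCl] = 10^(pH − pKa) = 10^(7.1 − 7.51) = 0.389; fraction as HOCl = 1/(1 + 0.389) = 0.7199.
Free chlorine required for 2.02 ppm HOCl: 2.02 / 0.7199 = 2.806 ppm.
FC to add: 2.806 − 0.6 = 2.206 mg/L as Cl₂.
Cl₂ equivalent: 2.206 mg/L × 2,130,000 L = 4699 g.
Product at 10.3% available Cl: 4699 / 0.103 = 45,620 g.
Volume: 45,620 g ÷ 1.15 g/mL = 39,670 mL.

39.7 L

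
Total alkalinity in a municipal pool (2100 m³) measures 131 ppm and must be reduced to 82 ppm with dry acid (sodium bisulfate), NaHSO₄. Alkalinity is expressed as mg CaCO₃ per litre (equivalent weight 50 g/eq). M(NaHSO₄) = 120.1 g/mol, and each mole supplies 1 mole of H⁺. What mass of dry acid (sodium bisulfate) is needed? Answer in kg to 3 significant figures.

247 kg

Volume: 2100 m³ = 2,100,000 L.
Alkalinity to neutralize: (131 − 82) = 49 mg/L as CaCO₃ × 2,100,000 L = 102,900 g as CaCO₃.
Equivalents of H⁺ required: 102,900 ÷ 50 g/eq = 2058 eq = 2058 mol NaHSO₄.
Mass of NaHSO₄: 2058 × 120.1 = 247,200 g.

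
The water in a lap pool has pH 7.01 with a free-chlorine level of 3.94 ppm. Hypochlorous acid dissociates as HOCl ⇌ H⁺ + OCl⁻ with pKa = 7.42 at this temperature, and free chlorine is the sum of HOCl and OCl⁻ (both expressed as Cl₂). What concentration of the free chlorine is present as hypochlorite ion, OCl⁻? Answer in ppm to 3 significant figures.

1.10 ppm

[OCl⁻]/[HOCl] = 10^(pH − pKa) = 10^(7.01 − 7.42) = 10^-0.41 = 0.389.
Fraction as HOCl = 1 / (1 + 0.389) = 0.7199.
OCl⁻ = (1 − 0.7199) × 3.94 ppm = 1.104 ppm.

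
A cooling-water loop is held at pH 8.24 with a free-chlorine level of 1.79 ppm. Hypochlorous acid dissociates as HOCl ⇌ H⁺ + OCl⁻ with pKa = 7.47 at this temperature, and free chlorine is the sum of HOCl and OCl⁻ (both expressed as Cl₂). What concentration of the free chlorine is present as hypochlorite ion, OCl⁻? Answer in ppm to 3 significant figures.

[OCl⁻]/[HOCl] = 10^(pH − pKa) = 10^(8.24 − 7.47) = 10^0.77 = 5.888.
Fraction as HOCl = 1 / (1 + 5.888) = 0.1452.
OCl⁻ = (1 − 0.1452) × 1.79 ppm = 1.53 ppm.

1.53 ppm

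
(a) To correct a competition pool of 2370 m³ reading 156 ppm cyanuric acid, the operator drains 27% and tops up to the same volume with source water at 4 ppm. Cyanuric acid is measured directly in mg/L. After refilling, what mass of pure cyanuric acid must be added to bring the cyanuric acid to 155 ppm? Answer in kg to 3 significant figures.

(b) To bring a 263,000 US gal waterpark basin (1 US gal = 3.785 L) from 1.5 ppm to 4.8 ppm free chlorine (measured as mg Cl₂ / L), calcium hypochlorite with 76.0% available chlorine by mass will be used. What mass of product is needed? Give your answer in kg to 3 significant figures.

(a) Volume: 2370 m³ = 2,370,000 L.
(a) After draining 27% and refilling: 156 × 0.73 + 4 × 0.27 = 114.96 ppm.
(a) Deficit to target: 155 − 114.96 = 40.04 mg/L.
(a) Mass: 40.04 mg/L × 2,370,000 L = 94,890 g cyanuric acid.

(b) Volume: 263,000 US gal × 3.785 L/gal = 995,455 L.
(b) Chlorine deficit: 4.8 − 1.5 = 3.3 ppm = 3.3 mg/L as Cl₂.
(b) Cl₂ equivalent needed: 3.3 mg/L × 995,455 L = 3,285,000 mg = 3285 g.
(b) Product at 76.0% available chlorine: 3285 / 0.76 = 4322 g.

(a) 94.9 kg; (b) 4.32 kg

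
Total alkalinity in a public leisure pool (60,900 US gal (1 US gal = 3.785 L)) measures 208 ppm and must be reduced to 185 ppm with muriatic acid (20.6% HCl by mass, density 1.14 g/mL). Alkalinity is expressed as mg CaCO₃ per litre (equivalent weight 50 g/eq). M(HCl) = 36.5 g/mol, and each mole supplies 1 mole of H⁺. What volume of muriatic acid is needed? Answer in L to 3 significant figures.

Volume: 60,900 US gal × 3.785 L/gal = 230,506 L.
Alkalinity to neutralize: (208 − 185) = 23 mg/L as CaCO₃ × 230,506 L = 5302 g as CaCO₃.
Equivalents of H⁺ required: 5302 ÷ 50 g/eq = 106 eq = 106 mol HCl.
Mass of HCl: 106 × 36.5 = 3870 g.
Mass of 20.6% solution: 3870 / 0.206 = 18,790 g.
Volume: 18,790 g ÷ 1.14 g/mL = 16,480 mL.

16.5 L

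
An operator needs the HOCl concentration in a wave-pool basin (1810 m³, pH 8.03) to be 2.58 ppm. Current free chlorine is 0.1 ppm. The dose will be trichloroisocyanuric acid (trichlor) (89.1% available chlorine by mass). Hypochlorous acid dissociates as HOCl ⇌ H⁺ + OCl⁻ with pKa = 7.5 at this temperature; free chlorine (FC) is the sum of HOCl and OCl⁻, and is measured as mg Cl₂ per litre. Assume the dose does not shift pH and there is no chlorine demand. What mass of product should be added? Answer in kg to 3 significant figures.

Volume: 1810 m³ = 1,810,000 L.
[OCl⁻]/[HOCl] = 10^(pH − pKa) = 10^(8.03 − 7.5) = 3.388; fraction as HOCl = 1/(1 + 3.388) = 0.2279.
Free chlorine required for 2.58 ppm HOCl: 2.58 / 0.2279 = 11.32 ppm.
FC to add: 11.32 − 0.1 = 11.22 mg/L as Cl₂.
Cl₂ equivalent: 11.22 mg/L × 1,810,000 L = 20,310 g.
Product at 89.1% available Cl: 20,310 / 0.891 = 22,800 g.

22.8 kg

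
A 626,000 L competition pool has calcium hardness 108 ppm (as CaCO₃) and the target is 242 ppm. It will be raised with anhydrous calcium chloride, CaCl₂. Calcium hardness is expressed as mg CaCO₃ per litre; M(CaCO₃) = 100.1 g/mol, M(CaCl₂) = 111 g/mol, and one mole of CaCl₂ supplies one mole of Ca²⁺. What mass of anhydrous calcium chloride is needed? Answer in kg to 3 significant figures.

Hardness to add: (242 − 108) = 134 mg/L as CaCO₃ × 626,000 L = 83,880 g as CaCO₃.
Moles of Ca²⁺ (1 mol Ca²⁺ ≡ 1 mol CaCO₃): 83,880 / 100.1 g/mol = 838 mol.
Mass of CaCl₂: 838 × 111 = 93,020 g.

93.0 kg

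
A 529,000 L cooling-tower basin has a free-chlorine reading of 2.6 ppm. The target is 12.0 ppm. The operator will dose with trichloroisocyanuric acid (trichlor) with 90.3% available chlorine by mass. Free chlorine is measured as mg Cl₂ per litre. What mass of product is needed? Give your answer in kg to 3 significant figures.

5.51 kg

Chlorine deficit: 12.0 − 2.6 = 9.4 ppm = 9.4 mg/L as Cl₂.
Cl₂ equivalent needed: 9.4 mg/L × 529,000 L = 4,973,000 mg = 4973 g.
Product at 90.3% available chlorine: 4973 / 0.903 = 5507 g.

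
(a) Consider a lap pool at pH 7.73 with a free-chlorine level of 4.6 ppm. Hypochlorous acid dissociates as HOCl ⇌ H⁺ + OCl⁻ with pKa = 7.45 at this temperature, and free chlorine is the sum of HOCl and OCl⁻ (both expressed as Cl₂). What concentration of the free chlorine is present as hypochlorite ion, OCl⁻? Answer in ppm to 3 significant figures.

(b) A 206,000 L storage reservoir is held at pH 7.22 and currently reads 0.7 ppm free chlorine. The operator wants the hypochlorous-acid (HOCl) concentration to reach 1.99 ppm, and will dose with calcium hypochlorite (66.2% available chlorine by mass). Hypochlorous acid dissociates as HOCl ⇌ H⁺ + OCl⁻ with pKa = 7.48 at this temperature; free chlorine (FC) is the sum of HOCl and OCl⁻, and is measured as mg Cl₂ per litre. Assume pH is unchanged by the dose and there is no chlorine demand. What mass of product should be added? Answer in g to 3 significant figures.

(a) 3.02 ppm; (b) 742 g

(a) [OCl⁻]/[HOCl] = 10^(pH − pKa) = 10^(7.73 − 7.45) = 10^0.28 = 1.905.
(a) Fraction as HOCl = 1 / (1 + 1.905) = 0.3442.
(a) OCl⁻ = (1 − 0.3442) × 4.6 ppm = 3.017 ppm.

(b) [OCl⁻]/[HOCl] = 10^(pH − pKa) = 10^(7.22 − 7.48) = 0.5495; fraction as HOCl = 1/(1 + 0.5495) = 0.6454.
(b) Free chlorine required for 1.99 ppm HOCl: 1.99 / 0.6454 = 3.084 ppm.
(b) FC to add: 3.084 − 0.7 = 2.384 mg/L as Cl₂.
(b) Cl₂ equivalent: 2.384 mg/L × 206,000 L = 491 g.
(b) Product at 66.2% available Cl: 491 / 0.662 = 741.7 g.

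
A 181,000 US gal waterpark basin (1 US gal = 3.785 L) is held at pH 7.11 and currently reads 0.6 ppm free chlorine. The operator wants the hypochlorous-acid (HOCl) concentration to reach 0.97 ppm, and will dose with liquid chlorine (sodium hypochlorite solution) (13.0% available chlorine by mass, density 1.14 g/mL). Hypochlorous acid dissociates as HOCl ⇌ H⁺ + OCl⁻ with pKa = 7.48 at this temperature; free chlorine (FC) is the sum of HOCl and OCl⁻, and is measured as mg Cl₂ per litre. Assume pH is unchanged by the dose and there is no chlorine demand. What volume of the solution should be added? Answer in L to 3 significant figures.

3.62 L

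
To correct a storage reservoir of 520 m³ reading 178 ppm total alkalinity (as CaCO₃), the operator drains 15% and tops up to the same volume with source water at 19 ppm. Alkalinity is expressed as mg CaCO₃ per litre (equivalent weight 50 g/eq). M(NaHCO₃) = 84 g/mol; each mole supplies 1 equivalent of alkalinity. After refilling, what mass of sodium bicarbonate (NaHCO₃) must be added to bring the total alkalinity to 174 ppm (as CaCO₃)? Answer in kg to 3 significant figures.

Volume: 520 m³ = 520,000 L.
After draining 15% and refilling: 178 × 0.85 + 19 × 0.15 = 154.15 ppm.
Deficit to target: 174 − 154.15 = 19.85 mg/L.
As CaCO₃: 19.85 mg/L × 520,000 L = 10,320 g; ÷ 50 g/eq ÷ 1 = 206.4 mol NaHCO₃.
Mass: 206.4 × 84 = 17,340 g.

17.3 kg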